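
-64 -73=-137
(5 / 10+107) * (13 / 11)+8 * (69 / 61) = 182639 / 1342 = 136.09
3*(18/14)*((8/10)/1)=108/35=3.09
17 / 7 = 2.43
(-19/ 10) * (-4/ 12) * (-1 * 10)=-19/ 3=-6.33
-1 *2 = -2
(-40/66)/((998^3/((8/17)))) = -20/69705090939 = -0.00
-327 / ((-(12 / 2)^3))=109 / 72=1.51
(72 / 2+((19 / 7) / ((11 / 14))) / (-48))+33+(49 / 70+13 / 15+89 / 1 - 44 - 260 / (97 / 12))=10669541 / 128040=83.33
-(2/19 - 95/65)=335/247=1.36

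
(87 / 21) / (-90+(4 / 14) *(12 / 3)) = -29 / 622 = -0.05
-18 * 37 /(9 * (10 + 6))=-37 /8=-4.62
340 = 340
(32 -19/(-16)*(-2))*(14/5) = 1659/20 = 82.95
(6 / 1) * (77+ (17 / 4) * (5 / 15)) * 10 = 4705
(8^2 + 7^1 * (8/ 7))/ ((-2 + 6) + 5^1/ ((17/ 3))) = 1224/ 83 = 14.75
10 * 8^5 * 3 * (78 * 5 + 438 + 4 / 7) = 5701632000 / 7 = 814518857.14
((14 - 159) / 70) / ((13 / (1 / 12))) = -0.01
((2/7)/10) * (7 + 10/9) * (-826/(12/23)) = -366.89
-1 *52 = -52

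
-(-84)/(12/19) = 133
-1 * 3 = -3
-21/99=-7/33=-0.21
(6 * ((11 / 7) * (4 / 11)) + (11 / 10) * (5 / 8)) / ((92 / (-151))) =-69611 / 10304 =-6.76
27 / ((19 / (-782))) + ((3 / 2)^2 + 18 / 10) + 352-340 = -416181 / 380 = -1095.21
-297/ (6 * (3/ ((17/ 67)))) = -561/ 134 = -4.19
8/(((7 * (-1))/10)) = -80/7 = -11.43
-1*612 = -612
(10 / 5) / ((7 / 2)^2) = 8 / 49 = 0.16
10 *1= 10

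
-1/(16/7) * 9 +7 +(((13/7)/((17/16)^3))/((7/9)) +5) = 38722785/3851792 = 10.05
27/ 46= 0.59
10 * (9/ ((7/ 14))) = 180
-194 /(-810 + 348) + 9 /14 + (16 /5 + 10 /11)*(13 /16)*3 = 102367 /9240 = 11.08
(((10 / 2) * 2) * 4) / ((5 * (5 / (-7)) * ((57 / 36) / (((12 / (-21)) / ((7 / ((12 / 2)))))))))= 3.46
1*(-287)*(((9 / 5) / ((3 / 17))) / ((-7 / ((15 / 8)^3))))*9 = 12702825 / 512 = 24810.21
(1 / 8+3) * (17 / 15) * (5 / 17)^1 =1.04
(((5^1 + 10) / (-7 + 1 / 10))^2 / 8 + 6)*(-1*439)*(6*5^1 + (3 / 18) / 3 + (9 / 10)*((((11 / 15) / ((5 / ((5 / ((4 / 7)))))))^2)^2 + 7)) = -570060101146009 / 5078400000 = -112251.91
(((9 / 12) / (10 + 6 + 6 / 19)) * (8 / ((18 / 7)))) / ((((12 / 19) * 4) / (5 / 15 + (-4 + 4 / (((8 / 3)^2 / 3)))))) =-48013 / 428544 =-0.11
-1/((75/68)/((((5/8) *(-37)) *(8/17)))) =148/15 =9.87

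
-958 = -958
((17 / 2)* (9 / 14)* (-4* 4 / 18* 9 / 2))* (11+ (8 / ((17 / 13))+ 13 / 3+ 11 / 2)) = -8247 / 14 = -589.07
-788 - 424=-1212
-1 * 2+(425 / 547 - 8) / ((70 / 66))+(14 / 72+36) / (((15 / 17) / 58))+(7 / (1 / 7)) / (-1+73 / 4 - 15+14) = 31897817173 / 13439790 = 2373.39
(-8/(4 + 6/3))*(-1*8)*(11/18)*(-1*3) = -176/9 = -19.56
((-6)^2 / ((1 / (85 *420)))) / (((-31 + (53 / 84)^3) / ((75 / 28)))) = -2040383520000 / 18224947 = -111955.53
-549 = -549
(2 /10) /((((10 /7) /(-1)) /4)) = -14 /25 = -0.56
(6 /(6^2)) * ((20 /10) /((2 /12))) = 2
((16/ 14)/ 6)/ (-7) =-0.03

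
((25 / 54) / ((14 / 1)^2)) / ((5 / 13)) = 65 / 10584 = 0.01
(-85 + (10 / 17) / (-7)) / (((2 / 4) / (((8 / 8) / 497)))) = -20250 / 59143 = -0.34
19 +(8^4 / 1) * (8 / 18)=16555 / 9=1839.44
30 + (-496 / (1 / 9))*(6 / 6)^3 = -4434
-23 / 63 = -0.37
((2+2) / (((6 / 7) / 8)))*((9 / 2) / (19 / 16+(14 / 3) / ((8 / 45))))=2688 / 439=6.12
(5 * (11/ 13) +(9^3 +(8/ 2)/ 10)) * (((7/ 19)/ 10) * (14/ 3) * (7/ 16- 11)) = -15187991/ 11400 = -1332.28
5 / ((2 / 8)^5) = 5120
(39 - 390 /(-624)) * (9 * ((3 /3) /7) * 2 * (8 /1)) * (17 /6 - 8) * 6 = -176886 /7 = -25269.43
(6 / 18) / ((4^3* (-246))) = -0.00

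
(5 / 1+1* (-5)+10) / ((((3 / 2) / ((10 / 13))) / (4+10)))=2800 / 39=71.79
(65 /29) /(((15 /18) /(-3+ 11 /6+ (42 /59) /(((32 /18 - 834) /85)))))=-610285 /183077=-3.33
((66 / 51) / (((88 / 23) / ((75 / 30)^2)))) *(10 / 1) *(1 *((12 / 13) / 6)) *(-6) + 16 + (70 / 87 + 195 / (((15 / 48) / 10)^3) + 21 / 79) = 19411227230185 / 3037866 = 6389757.56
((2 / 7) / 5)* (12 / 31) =24 / 1085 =0.02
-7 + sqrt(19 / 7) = -7 + sqrt(133) / 7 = -5.35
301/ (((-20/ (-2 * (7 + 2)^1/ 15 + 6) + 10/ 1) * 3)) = 86/ 5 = 17.20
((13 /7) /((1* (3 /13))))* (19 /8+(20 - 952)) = -418951 /56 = -7481.27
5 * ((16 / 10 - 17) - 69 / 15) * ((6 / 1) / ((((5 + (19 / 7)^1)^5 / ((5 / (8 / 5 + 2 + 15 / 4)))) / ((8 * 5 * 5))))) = -42875000 / 14348907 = -2.99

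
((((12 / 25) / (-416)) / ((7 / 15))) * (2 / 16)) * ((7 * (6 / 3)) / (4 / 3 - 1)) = -27 / 2080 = -0.01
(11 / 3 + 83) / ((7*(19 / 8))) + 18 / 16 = 20231 / 3192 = 6.34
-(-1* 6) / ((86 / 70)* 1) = 4.88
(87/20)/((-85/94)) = -4089/850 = -4.81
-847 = -847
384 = 384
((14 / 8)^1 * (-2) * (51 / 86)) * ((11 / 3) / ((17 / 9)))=-693 / 172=-4.03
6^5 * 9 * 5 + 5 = 349925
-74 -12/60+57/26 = -9361/130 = -72.01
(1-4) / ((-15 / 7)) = 7 / 5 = 1.40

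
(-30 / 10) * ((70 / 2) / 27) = -3.89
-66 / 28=-33 / 14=-2.36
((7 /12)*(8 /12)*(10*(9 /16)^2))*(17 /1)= 20.92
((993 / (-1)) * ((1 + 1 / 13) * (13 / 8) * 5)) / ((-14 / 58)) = 35996.25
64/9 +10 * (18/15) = 172/9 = 19.11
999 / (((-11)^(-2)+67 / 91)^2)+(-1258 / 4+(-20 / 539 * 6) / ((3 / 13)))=53856543180039 / 36224682956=1486.74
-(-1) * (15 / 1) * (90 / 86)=675 / 43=15.70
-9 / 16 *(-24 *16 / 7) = 216 / 7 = 30.86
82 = 82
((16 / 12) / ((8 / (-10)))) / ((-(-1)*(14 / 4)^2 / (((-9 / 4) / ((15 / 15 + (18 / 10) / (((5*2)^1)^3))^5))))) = 46875000000000000000 / 154508095188290118401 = 0.30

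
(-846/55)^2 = 715716/3025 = 236.60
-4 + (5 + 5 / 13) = 18 / 13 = 1.38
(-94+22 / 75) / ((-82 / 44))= 154616 / 3075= 50.28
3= 3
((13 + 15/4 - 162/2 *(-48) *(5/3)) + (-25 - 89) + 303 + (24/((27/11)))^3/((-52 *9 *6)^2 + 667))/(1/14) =1076134720566115/11497104198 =93600.50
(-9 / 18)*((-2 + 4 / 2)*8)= 0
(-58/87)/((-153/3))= 2/153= 0.01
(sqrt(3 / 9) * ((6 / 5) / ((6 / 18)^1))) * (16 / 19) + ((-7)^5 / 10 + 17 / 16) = -134371 / 80 + 96 * sqrt(3) / 95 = -1677.89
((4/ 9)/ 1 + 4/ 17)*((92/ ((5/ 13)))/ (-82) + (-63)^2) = 84556888/ 31365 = 2695.90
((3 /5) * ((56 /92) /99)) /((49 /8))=16 /26565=0.00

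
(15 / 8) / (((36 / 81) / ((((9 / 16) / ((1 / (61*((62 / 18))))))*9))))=2297565 / 512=4487.43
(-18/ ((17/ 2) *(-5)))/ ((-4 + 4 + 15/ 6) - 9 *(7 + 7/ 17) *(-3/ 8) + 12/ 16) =72/ 4805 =0.01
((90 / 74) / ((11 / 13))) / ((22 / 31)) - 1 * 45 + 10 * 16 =1047845 / 8954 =117.03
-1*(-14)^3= 2744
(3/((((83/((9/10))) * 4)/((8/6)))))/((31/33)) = 297/25730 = 0.01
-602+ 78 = -524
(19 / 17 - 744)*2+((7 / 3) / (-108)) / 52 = -425546903 / 286416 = -1485.77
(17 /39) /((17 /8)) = 8 /39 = 0.21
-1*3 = -3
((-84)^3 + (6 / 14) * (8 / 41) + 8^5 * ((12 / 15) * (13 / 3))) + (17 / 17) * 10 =-2062517678 / 4305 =-479098.18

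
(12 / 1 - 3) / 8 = 9 / 8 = 1.12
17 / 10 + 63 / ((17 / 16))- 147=-14621 / 170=-86.01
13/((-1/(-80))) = 1040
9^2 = 81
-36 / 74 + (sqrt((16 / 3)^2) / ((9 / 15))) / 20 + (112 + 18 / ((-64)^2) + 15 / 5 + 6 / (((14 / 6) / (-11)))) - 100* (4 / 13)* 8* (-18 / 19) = 377180735861 / 1179150336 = 319.88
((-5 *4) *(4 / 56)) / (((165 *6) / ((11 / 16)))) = -1 / 1008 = -0.00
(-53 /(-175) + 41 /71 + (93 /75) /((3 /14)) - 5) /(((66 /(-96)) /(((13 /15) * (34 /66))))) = -1.08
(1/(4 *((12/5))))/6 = 5/288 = 0.02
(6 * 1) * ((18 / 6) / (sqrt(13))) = 4.99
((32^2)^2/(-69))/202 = -524288/6969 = -75.23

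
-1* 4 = -4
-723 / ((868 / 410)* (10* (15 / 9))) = -88929 / 4340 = -20.49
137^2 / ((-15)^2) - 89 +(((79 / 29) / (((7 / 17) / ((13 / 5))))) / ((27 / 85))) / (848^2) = -550038105941 / 98535225600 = -5.58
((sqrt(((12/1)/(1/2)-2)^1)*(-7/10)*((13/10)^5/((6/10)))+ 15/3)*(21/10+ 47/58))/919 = 422/26651-548399761*sqrt(22)/39976500000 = -0.05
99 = 99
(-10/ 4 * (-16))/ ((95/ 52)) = 416/ 19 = 21.89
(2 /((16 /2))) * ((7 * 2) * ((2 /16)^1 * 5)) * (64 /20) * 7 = 49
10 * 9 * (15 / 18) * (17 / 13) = 1275 / 13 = 98.08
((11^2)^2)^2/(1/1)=214358881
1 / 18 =0.06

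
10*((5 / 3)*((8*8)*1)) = 3200 / 3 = 1066.67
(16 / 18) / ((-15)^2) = 8 / 2025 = 0.00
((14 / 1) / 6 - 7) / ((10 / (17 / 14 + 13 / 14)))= -1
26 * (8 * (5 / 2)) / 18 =28.89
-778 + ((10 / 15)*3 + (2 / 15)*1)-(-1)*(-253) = -15433 / 15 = -1028.87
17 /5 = 3.40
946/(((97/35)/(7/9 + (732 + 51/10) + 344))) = 322388759/873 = 369288.38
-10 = -10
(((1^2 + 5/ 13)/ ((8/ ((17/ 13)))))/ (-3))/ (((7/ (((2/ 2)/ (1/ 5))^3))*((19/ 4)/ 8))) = -2.27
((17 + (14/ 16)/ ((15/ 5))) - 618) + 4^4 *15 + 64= 79279/ 24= 3303.29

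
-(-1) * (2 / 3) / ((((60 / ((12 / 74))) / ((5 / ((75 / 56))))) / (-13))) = -728 / 8325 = -0.09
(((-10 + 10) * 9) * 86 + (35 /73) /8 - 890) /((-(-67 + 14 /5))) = -2598625 /187464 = -13.86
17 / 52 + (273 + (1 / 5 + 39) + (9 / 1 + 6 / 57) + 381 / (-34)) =26069601 / 83980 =310.43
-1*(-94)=94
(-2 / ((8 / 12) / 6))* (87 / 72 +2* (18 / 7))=-3201 / 28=-114.32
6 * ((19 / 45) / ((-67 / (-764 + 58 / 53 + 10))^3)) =2414531591340032 / 671650397265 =3594.92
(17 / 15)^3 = 4913 / 3375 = 1.46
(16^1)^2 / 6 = 128 / 3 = 42.67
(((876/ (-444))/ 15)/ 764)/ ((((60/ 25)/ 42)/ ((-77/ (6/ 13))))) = 511511/ 1017648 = 0.50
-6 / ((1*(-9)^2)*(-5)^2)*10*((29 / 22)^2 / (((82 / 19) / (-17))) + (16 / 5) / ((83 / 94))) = 53041093 / 555880050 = 0.10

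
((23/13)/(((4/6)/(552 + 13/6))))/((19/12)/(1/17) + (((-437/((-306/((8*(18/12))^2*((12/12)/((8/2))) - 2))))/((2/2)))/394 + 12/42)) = 949131225/17635189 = 53.82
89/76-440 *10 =-334311/76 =-4398.83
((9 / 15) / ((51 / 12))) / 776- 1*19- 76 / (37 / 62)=-89293239 / 610130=-146.35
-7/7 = -1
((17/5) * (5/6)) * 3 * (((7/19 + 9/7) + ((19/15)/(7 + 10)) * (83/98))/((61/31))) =25276253/3407460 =7.42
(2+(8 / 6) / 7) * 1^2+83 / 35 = 479 / 105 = 4.56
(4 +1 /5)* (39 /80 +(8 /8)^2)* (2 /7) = 1.78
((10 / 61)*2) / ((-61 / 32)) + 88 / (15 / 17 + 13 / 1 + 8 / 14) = 4733189 / 800015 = 5.92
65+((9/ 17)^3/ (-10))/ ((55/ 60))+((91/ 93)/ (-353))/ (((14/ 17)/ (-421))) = 1178069356273/ 17741776470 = 66.40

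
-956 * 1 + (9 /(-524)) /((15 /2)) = -1252363 /1310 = -956.00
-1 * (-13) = 13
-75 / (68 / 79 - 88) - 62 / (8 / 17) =-450521 / 3442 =-130.89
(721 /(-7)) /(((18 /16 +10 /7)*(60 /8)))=-11536 /2145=-5.38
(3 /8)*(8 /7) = 3 /7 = 0.43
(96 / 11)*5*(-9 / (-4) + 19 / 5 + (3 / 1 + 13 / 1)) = 10584 / 11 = 962.18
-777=-777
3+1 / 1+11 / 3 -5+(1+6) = 29 / 3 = 9.67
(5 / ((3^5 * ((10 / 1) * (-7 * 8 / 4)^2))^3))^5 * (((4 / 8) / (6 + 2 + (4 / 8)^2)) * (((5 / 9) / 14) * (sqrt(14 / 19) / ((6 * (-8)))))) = -sqrt(266) / 1786341451304017816578095592379583911714803581533136253297108893072656699490304000000000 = -0.00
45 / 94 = 0.48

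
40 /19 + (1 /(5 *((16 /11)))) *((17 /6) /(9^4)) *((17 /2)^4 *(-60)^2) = 1117.96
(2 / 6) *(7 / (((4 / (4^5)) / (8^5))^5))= 290768624077950347197707794436325376 / 3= 96922874692650115732569260000000000.00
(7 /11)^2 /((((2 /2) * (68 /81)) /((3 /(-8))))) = -11907 /65824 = -0.18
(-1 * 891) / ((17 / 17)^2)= -891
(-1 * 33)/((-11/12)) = 36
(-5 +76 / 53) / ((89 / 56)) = -10584 / 4717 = -2.24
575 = 575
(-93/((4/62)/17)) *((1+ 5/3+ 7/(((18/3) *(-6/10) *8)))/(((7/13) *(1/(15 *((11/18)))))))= -4076653295/4032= -1011074.73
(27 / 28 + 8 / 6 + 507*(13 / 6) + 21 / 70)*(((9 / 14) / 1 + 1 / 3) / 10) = 18960901 / 176400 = 107.49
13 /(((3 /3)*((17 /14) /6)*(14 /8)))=624 /17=36.71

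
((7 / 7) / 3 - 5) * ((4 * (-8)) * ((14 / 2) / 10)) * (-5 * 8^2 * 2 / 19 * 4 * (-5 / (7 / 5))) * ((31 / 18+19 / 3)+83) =2349670400 / 513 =4580254.19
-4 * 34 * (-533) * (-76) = -5509088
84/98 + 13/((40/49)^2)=228091/11200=20.37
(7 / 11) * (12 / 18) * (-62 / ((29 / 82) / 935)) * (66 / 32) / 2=-8318695 / 116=-71712.89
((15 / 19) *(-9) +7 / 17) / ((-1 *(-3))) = -2162 / 969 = -2.23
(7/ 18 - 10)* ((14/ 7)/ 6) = -173/ 54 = -3.20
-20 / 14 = -10 / 7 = -1.43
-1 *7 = -7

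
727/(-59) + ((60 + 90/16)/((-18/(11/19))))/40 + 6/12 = -5111675/430464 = -11.87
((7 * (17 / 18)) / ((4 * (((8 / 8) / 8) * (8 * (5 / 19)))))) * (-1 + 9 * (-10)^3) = -20351261 / 360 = -56531.28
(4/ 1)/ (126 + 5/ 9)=36/ 1139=0.03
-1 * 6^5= -7776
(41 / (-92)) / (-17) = 41 / 1564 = 0.03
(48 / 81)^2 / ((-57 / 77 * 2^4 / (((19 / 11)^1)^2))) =-2128 / 24057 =-0.09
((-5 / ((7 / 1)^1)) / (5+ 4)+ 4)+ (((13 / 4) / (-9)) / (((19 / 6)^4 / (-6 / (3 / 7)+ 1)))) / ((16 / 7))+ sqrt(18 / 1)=129427909 / 32840892+ 3 *sqrt(2)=8.18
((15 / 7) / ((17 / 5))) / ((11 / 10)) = 750 / 1309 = 0.57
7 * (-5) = -35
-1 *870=-870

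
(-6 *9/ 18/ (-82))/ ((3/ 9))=9/ 82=0.11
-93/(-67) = 93/67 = 1.39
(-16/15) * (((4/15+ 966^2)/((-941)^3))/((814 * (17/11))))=111978752/117923954312025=0.00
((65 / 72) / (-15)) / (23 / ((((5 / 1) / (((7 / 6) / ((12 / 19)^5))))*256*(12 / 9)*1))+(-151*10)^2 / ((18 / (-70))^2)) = -11796480 / 6758772073496303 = -0.00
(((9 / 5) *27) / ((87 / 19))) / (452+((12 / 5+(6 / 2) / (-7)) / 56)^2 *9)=1182444480 / 50356935421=0.02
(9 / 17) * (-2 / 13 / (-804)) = 3 / 29614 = 0.00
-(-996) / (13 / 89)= 88644 / 13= 6818.77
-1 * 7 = -7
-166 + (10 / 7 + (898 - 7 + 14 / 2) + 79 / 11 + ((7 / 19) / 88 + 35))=9077793 / 11704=775.61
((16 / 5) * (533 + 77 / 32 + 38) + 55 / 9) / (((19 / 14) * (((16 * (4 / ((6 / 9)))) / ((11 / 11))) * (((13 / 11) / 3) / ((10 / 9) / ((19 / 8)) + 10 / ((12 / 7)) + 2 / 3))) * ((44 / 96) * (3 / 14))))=19347240997 / 7602660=2544.80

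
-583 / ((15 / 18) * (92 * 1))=-1749 / 230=-7.60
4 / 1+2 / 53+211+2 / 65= 740911 / 3445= 215.07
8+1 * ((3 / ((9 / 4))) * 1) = 28 / 3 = 9.33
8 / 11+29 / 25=519 / 275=1.89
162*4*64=41472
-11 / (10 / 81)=-891 / 10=-89.10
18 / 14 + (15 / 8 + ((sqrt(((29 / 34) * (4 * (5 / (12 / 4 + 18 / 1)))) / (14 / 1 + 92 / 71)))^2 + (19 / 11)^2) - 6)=5288803 / 26806824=0.20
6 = 6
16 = 16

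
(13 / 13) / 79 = 1 / 79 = 0.01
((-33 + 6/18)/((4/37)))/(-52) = 1813/312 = 5.81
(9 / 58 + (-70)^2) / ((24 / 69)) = 6536807 / 464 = 14087.95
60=60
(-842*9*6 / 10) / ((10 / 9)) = -4092.12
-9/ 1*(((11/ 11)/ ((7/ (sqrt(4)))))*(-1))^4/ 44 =-36/ 26411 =-0.00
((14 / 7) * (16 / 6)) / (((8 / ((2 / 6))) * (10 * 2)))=1 / 90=0.01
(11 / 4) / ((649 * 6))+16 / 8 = 2833 / 1416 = 2.00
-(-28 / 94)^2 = -196 / 2209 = -0.09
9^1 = 9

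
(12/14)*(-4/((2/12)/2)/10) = -144/35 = -4.11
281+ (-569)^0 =282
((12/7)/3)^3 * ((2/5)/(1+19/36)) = 4608/94325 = 0.05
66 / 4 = 33 / 2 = 16.50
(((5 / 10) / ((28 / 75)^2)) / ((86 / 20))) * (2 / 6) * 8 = 9375 / 4214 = 2.22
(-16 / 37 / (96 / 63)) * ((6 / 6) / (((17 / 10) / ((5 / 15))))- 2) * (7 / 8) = 1127 / 2516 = 0.45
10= 10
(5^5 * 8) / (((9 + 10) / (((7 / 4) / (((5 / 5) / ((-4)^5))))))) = -44800000 / 19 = -2357894.74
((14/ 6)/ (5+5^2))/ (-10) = -7/ 900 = -0.01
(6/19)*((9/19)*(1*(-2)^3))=-432/361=-1.20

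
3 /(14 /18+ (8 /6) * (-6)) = -27 /65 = -0.42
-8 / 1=-8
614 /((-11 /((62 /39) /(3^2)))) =-38068 /3861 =-9.86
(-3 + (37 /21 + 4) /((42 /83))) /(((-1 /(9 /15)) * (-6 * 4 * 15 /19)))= 140543 /529200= 0.27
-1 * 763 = -763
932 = 932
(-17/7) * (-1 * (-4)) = -68/7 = -9.71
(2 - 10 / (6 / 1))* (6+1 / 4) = 25 / 12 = 2.08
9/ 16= 0.56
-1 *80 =-80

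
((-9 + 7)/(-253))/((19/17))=34/4807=0.01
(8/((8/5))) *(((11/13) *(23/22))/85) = 23/442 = 0.05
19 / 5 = 3.80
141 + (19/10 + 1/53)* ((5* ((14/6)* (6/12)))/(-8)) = 236763/1696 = 139.60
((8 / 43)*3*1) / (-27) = -8 / 387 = -0.02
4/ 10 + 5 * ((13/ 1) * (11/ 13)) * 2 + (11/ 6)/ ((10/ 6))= 111.50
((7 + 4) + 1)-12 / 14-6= 36 / 7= 5.14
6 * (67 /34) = 201 /17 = 11.82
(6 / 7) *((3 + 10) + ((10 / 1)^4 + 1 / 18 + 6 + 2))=180379 / 21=8589.48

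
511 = 511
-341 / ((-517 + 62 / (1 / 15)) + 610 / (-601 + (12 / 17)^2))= -194029 / 234419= -0.83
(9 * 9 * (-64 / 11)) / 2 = -2592 / 11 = -235.64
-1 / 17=-0.06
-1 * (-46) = 46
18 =18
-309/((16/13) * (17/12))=-12051/68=-177.22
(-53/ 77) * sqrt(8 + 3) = -2.28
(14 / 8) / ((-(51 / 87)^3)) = -170723 / 19652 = -8.69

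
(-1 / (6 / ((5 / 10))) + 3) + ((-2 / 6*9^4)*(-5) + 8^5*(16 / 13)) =7997771 / 156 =51267.76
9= 9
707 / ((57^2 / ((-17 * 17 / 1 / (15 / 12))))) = -50.31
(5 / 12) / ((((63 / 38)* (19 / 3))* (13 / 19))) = 0.06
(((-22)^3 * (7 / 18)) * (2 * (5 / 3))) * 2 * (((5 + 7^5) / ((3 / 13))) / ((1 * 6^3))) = -2262540280 / 243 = -9310865.35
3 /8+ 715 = 715.38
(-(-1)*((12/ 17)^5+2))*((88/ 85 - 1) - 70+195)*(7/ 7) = 32825066888/ 120687845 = 271.98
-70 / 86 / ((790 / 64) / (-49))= 10976 / 3397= 3.23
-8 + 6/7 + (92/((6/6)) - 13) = 503/7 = 71.86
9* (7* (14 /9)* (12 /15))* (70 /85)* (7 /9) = 38416 /765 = 50.22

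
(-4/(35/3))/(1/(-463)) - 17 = 4961/35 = 141.74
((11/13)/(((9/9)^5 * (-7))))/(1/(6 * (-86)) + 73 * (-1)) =5676/3427879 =0.00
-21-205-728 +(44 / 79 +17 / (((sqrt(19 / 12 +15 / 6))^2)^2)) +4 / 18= -1625513212 / 1707111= -952.20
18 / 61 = 0.30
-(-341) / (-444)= -341 / 444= -0.77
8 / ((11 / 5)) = 40 / 11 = 3.64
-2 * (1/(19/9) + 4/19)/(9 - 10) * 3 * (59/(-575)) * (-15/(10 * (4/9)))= 62127/43700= 1.42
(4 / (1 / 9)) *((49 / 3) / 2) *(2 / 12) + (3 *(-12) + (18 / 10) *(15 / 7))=118 / 7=16.86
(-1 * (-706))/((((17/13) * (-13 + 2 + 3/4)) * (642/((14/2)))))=-128492/223737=-0.57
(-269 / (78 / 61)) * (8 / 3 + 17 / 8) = -1887035 / 1872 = -1008.03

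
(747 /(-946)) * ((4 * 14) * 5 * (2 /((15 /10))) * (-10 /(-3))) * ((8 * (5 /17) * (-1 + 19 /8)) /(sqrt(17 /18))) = -6972000 * sqrt(34) /12427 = -3271.38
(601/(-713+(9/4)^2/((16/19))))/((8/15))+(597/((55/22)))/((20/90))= 971011497/904945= 1073.01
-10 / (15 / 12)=-8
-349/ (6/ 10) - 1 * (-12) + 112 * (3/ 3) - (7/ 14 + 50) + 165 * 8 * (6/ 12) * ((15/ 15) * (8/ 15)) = -937/ 6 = -156.17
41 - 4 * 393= -1531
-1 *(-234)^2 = -54756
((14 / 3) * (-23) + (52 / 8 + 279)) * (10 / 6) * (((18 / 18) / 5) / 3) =1069 / 54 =19.80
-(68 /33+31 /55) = -433 /165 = -2.62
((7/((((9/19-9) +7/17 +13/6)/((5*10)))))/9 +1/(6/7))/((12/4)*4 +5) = -123837/391918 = -0.32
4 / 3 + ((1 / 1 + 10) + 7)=58 / 3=19.33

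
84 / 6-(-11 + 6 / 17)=419 / 17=24.65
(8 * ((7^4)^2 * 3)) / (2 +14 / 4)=276710448 / 11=25155495.27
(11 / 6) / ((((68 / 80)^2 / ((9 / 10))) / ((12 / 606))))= 1320 / 29189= 0.05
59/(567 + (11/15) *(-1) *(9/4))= 1180/11307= 0.10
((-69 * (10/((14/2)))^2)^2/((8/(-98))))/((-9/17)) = 22482500/49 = 458826.53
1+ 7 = 8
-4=-4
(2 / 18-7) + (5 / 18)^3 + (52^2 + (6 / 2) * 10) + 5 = 15933797 / 5832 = 2732.13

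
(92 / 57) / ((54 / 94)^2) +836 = 34941536 / 41553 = 840.89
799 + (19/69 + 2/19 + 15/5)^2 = 1392900703/1718721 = 810.43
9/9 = 1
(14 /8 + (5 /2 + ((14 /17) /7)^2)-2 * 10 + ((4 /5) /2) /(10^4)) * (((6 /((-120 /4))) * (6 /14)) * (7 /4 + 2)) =146177307 /28900000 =5.06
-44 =-44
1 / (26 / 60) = 30 / 13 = 2.31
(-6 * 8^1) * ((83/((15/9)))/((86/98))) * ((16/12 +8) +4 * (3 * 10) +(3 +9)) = -384984.11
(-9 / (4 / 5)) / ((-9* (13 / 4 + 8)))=1 / 9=0.11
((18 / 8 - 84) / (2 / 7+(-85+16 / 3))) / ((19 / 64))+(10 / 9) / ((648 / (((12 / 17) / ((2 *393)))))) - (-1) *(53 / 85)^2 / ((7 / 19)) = 1384200428596709 / 305952433501050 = 4.52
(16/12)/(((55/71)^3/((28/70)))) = 2863288/2495625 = 1.15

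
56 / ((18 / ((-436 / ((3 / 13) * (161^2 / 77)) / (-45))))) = 249392 / 642735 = 0.39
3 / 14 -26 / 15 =-319 / 210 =-1.52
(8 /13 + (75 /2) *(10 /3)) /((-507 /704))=-1149632 /6591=-174.42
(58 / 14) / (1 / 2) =58 / 7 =8.29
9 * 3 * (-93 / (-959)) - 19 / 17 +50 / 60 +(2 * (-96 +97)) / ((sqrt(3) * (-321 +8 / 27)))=2.33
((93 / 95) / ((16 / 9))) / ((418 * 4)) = 837 / 2541440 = 0.00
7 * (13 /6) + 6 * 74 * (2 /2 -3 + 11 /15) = -16417 /30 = -547.23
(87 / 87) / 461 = 1 / 461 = 0.00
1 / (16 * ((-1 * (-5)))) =1 / 80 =0.01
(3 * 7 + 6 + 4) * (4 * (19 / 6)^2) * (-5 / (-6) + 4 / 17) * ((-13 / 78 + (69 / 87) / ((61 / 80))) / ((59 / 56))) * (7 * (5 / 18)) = 2770690777505 / 1293469803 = 2142.06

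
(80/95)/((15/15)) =16/19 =0.84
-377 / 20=-18.85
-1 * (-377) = 377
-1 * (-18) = 18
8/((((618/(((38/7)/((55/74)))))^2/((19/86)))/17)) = 0.00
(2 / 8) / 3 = 1 / 12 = 0.08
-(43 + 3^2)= -52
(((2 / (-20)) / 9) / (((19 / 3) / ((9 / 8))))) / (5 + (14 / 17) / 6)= -153 / 398240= -0.00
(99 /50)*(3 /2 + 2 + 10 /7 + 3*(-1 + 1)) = 6831 /700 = 9.76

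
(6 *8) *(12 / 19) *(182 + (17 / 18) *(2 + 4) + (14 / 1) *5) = 148416 / 19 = 7811.37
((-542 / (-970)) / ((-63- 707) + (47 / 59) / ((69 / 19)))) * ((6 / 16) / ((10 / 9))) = -29787507 / 121590547600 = -0.00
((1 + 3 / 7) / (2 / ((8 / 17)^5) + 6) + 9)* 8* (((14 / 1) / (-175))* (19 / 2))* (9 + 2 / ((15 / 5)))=-422321589064 / 797034525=-529.87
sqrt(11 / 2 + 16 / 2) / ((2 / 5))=9.19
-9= -9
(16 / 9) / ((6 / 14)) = 112 / 27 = 4.15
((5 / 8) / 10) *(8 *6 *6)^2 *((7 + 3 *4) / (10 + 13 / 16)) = 1575936 / 173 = 9109.46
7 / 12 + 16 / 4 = 55 / 12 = 4.58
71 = 71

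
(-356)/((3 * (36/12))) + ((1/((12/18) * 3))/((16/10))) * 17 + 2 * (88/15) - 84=-76687/720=-106.51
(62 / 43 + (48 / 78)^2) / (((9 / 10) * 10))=1470 / 7267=0.20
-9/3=-3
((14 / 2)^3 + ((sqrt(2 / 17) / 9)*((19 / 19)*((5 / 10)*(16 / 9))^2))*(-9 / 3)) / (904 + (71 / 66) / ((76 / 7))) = 1720488 / 4534961- 107008*sqrt(34) / 6244641297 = 0.38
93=93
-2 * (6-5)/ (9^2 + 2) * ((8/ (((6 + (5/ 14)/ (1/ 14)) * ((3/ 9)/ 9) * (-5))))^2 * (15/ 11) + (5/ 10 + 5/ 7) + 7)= -2724877/ 3866555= -0.70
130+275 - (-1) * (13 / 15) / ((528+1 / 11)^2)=204997723648 / 506167215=405.00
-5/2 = -2.50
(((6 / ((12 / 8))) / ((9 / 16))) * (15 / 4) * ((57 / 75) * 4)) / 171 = 64 / 135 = 0.47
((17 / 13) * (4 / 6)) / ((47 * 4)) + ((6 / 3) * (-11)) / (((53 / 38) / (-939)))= 2877825565 / 194298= 14811.40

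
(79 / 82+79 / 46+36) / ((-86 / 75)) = -1367850 / 40549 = -33.73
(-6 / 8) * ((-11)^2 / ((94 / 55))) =-19965 / 376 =-53.10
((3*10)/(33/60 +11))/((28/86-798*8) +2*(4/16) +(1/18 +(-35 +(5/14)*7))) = -154800/382358053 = -0.00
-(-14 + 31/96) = 1313/96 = 13.68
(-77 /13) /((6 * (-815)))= 77 /63570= 0.00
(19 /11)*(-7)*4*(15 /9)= -2660 /33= -80.61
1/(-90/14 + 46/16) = -0.28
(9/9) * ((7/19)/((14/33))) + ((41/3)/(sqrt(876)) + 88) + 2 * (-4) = 41 * sqrt(219)/1314 + 3073/38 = 81.33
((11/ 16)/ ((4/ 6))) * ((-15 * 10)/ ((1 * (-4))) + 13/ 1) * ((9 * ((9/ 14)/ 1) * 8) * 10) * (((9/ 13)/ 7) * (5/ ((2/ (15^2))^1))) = 13667383125/ 10192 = 1340991.28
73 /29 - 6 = -101 /29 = -3.48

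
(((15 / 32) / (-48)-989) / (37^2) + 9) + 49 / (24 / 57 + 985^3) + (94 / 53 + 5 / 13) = 91512273011152275313 / 8769098000917403136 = 10.44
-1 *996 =-996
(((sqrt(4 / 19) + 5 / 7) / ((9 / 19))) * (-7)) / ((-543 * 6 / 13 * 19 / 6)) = 182 * sqrt(19) / 92853 + 65 / 4887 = 0.02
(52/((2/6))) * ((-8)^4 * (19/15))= 4046848/5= 809369.60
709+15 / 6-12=699.50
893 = 893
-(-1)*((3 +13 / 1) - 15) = 1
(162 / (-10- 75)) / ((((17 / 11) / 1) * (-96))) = 297 / 23120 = 0.01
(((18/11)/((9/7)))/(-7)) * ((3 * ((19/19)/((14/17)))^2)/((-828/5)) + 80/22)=-0.66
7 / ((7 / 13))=13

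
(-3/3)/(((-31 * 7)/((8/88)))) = 1/2387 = 0.00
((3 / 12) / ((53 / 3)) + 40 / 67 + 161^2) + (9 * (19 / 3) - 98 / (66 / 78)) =4040906227 / 156244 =25862.79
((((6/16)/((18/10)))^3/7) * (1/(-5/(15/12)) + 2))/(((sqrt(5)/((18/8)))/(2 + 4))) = 25 * sqrt(5)/4096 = 0.01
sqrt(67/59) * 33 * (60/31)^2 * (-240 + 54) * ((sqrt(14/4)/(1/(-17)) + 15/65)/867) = -712800 * sqrt(3953)/6871553 + 118800 * sqrt(55342)/31093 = 892.32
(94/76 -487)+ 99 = -386.76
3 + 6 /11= 39 /11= 3.55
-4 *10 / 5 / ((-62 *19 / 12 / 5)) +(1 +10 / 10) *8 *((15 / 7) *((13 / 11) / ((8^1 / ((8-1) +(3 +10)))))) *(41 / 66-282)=-2031373060 / 71269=-28502.90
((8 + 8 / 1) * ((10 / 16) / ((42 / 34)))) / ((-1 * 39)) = -170 / 819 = -0.21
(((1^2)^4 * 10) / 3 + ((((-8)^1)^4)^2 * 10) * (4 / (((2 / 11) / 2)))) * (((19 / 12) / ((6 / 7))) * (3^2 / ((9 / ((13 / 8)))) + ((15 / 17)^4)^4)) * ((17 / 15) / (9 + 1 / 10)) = 2988934044.28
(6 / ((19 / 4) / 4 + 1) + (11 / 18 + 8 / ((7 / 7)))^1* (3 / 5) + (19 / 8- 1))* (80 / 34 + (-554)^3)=-1578661154.03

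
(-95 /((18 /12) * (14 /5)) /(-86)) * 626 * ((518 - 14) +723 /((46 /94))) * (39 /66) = 2669162275 /13846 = 192774.97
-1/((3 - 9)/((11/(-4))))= -11/24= -0.46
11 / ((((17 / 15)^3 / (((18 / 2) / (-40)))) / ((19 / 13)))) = -1269675 / 510952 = -2.48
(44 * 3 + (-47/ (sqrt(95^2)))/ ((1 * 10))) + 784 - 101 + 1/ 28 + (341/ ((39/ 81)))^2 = 502405.81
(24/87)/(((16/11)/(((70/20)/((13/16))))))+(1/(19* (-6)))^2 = 4003145/4899492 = 0.82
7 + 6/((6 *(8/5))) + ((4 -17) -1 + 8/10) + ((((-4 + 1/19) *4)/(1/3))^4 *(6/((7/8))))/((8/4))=629855796568919/36489880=17261109.01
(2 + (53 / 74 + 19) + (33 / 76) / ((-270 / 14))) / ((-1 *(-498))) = 0.04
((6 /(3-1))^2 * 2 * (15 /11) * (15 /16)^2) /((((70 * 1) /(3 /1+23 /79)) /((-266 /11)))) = -7502625 /305888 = -24.53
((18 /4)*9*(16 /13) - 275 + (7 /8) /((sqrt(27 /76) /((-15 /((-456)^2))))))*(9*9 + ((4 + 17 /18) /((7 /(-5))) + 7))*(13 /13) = -31152061 /1638 - 53215*sqrt(57) /44914176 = -19018.36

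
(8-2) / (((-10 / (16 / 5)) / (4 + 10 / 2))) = -432 / 25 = -17.28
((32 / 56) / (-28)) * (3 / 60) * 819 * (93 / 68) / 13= -837 / 9520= -0.09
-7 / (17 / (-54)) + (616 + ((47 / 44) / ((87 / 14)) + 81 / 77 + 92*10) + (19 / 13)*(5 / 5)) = 4621820551 / 2960958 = 1560.92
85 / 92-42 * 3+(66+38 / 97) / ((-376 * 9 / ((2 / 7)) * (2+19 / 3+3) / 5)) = -2675533963 / 21390828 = -125.08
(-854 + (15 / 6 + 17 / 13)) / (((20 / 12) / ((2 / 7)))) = -13263 / 91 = -145.75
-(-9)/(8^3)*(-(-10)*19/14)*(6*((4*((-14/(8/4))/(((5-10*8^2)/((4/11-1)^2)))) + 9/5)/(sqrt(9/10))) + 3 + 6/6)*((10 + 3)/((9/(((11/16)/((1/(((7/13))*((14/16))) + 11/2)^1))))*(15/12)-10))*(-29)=-12606199515*sqrt(10)/4423192576-4963959/1583104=-12.15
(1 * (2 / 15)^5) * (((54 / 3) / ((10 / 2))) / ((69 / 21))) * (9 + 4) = 5824 / 9703125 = 0.00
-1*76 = -76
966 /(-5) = -966 /5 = -193.20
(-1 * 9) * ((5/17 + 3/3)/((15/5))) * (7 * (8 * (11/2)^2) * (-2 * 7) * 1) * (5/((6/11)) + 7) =25304972/17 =1488527.76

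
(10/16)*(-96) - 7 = -67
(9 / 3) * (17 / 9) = 17 / 3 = 5.67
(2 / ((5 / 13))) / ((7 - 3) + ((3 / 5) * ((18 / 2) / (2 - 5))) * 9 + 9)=-13 / 8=-1.62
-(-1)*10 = 10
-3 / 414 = -1 / 138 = -0.01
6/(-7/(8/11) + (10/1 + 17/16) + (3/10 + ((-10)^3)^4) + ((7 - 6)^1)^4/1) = 480/80000000000219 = 0.00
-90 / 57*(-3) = 90 / 19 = 4.74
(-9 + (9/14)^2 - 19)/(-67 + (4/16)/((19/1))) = 102733/249459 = 0.41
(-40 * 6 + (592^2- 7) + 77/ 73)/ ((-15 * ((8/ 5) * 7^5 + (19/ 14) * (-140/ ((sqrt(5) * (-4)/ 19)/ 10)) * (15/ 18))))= -41249892847296/ 46766840126683 + 2307324099500 * sqrt(5)/ 46766840126683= -0.77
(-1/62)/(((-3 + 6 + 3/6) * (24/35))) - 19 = -14141/744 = -19.01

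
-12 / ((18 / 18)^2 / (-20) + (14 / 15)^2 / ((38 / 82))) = -205200 / 31289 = -6.56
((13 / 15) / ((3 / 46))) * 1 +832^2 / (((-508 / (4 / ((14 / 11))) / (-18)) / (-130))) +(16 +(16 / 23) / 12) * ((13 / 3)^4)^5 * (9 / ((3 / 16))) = 4201204845767283.78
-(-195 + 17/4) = 763/4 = 190.75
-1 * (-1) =1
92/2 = 46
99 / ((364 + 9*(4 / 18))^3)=11 / 5447544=0.00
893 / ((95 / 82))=3854 / 5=770.80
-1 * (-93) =93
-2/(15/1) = -0.13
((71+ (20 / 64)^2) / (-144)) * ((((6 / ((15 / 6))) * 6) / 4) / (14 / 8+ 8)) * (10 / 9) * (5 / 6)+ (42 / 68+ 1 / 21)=10617335 / 21385728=0.50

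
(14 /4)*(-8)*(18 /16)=-31.50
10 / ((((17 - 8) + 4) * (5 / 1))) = 2 / 13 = 0.15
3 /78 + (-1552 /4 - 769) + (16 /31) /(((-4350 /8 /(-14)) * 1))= -2028188129 /1753050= -1156.95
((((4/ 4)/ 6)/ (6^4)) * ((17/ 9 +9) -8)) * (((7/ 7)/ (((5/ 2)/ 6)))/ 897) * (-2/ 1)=-1/ 503010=-0.00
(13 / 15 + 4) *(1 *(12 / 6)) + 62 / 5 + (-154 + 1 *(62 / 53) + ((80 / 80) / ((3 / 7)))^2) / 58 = 2710189 / 138330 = 19.59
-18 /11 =-1.64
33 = 33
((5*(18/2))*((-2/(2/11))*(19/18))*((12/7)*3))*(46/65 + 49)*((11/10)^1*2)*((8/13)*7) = -1069641936/845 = -1265848.44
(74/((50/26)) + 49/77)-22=4707/275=17.12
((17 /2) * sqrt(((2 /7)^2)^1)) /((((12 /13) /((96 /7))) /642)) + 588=1163868 /49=23752.41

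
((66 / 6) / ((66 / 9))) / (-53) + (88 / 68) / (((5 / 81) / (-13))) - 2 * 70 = -3717251 / 9010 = -412.57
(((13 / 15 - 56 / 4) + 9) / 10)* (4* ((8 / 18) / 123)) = -496 / 83025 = -0.01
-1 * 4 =-4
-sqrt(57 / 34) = -sqrt(1938) / 34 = -1.29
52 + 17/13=693/13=53.31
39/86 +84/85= 1.44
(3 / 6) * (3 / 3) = 1 / 2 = 0.50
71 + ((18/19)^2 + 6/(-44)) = 569927/7942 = 71.76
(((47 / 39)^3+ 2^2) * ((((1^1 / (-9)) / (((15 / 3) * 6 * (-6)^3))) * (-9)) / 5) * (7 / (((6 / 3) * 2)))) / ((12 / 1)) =-2387693 / 92252908800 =-0.00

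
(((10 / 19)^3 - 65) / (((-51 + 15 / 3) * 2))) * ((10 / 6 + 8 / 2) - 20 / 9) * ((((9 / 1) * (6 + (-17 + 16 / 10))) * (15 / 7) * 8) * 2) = -7777495140 / 1104299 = -7042.93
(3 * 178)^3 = 152273304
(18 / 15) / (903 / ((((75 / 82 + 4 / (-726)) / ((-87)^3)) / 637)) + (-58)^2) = -81183 / 28186777228449185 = -0.00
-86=-86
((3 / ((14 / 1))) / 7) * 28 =6 / 7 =0.86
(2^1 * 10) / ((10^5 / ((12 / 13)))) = 3 / 16250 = 0.00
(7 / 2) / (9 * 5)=7 / 90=0.08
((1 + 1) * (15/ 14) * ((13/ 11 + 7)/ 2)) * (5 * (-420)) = -202500/ 11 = -18409.09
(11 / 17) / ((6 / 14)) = 77 / 51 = 1.51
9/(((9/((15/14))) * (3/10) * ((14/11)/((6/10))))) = 165/98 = 1.68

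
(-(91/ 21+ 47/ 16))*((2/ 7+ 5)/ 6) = -12913/ 2016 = -6.41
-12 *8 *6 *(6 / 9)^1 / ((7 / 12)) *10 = -46080 / 7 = -6582.86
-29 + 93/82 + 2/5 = -11261/410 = -27.47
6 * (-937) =-5622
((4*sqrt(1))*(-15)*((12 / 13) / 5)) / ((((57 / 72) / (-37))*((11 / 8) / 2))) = 2045952 / 2717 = 753.02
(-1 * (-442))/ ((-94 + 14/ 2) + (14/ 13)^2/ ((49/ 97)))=-74698/ 14315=-5.22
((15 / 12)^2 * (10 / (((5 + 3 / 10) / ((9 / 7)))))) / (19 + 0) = 5625 / 28196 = 0.20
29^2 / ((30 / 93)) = 26071 / 10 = 2607.10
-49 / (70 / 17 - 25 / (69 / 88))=57477 / 32570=1.76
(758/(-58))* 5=-1895/29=-65.34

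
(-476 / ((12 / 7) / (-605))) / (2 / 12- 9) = -1007930 / 53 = -19017.55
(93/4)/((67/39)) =3627/268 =13.53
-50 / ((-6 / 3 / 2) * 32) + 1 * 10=185 / 16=11.56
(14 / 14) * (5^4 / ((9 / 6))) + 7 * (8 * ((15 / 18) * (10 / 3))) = 5150 / 9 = 572.22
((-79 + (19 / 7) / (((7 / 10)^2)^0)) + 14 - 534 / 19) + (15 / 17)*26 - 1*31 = -98.45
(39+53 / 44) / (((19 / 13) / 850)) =9773725 / 418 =23382.12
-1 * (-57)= 57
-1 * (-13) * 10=130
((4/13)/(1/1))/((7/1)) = 4/91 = 0.04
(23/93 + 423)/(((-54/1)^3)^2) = 0.00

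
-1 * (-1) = 1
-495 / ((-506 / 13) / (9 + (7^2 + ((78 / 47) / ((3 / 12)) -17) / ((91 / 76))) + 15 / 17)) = 164343285 / 257278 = 638.78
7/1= 7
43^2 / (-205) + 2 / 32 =-29379 / 3280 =-8.96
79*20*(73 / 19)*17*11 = 21568580 / 19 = 1135188.42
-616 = -616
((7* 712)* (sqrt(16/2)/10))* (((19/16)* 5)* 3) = 35511* sqrt(2)/2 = 25110.07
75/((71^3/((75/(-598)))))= -5625/214030778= -0.00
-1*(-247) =247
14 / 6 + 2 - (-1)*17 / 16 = 259 / 48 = 5.40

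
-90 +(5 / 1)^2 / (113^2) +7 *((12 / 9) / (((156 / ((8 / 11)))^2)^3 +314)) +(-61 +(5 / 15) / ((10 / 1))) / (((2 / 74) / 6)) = -2323900650653251887423046 / 170566547612393541585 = -13624.60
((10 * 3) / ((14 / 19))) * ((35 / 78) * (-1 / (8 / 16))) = -36.54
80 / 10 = 8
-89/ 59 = -1.51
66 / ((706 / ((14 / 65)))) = 462 / 22945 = 0.02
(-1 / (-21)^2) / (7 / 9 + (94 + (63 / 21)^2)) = -1 / 45766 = -0.00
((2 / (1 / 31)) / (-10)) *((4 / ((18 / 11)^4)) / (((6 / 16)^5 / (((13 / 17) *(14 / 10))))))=-338348122112 / 677587275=-499.34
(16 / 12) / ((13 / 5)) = 20 / 39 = 0.51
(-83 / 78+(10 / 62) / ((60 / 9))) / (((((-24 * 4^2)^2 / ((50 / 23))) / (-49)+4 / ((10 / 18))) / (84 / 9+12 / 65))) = 3040940 / 423085923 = 0.01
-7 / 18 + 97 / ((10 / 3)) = 1292 / 45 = 28.71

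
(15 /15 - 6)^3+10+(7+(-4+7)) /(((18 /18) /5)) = -65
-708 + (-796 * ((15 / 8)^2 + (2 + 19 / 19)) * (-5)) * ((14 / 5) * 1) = 575217 / 8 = 71902.12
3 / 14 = 0.21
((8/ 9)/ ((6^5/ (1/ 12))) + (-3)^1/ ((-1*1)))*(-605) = -190532045/ 104976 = -1815.01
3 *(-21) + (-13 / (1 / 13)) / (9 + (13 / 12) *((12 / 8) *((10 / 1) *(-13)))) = -50291 / 809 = -62.16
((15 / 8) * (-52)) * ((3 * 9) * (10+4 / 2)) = -31590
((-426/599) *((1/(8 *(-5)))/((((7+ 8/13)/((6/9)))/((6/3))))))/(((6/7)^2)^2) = 2216123/384270480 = 0.01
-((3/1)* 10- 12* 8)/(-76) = -33/38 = -0.87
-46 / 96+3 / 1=121 / 48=2.52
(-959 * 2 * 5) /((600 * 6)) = -959 /360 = -2.66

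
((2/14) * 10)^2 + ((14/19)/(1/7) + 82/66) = 259337/30723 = 8.44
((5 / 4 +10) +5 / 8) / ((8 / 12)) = 285 / 16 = 17.81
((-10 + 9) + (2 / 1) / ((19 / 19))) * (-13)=-13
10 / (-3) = -10 / 3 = -3.33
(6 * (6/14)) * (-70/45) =-4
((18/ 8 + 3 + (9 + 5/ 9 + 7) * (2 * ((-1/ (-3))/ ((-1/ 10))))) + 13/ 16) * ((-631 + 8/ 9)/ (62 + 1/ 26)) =3322032103/ 3135672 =1059.43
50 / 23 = 2.17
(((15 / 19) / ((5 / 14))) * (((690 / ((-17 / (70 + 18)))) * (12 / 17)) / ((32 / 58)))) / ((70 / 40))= -31695840 / 5491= -5772.33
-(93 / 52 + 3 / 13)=-105 / 52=-2.02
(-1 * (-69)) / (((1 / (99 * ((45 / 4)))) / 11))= 3381345 / 4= 845336.25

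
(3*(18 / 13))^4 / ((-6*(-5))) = 1417176 / 142805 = 9.92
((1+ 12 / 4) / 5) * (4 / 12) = 4 / 15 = 0.27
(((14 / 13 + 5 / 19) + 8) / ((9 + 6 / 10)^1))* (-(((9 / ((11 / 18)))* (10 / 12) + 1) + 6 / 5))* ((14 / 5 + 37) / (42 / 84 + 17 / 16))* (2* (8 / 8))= -243625352 / 339625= -717.34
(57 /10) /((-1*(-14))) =0.41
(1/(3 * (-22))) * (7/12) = -7/792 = -0.01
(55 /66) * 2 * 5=25 /3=8.33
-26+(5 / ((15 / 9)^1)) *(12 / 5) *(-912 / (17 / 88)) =-2891426 / 85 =-34016.78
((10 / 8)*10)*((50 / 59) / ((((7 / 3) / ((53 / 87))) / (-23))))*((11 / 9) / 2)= -8380625 / 215586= -38.87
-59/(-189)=59/189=0.31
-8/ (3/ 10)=-80/ 3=-26.67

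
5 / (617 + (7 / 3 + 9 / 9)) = 15 / 1861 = 0.01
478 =478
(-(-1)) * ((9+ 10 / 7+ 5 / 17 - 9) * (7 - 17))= -2050 / 119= -17.23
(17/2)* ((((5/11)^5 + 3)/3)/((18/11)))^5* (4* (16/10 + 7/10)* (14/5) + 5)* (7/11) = 77758241778121507319380462715189/5309274911345776164169361318850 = 14.65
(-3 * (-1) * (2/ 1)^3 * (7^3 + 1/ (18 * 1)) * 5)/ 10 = 12350/ 3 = 4116.67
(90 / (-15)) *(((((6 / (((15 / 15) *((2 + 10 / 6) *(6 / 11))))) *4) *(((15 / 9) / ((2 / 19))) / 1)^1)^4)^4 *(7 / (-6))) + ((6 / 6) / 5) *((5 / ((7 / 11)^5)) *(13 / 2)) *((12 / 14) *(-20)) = 2375439070537194392955137829999999874380220 / 117649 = 20190898949733481737670000000000000000.00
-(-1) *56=56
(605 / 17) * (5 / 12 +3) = 24805 / 204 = 121.59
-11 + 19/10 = -91/10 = -9.10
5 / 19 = 0.26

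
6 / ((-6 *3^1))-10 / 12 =-7 / 6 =-1.17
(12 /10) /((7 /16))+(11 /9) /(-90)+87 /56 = 19427 /4536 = 4.28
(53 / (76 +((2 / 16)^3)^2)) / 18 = 6946816 / 179306505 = 0.04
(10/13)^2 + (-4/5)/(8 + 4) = 1331/2535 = 0.53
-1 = -1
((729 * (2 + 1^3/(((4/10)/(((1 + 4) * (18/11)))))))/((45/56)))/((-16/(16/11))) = -1120392/605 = -1851.89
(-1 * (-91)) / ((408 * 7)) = 13 / 408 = 0.03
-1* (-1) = 1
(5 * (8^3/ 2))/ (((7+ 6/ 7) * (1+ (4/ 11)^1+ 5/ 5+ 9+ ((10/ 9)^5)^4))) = 21786536502630016411392/ 2619708182382116100125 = 8.32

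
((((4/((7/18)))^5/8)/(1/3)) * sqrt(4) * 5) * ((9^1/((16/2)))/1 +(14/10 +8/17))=52786971648/40817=1293259.47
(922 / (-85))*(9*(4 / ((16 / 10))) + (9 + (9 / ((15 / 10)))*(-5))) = -1383 / 85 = -16.27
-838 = -838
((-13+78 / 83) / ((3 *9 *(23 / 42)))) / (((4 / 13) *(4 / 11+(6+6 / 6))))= -1002001 / 2783322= -0.36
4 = 4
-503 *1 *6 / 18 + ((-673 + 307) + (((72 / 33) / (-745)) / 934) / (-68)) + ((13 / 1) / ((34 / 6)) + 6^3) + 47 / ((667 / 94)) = -40194553840147 / 130185270105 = -308.75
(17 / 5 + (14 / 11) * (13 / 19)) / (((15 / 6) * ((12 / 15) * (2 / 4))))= 4463 / 1045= 4.27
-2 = -2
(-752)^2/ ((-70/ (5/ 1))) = -282752/ 7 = -40393.14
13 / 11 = 1.18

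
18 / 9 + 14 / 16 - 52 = -393 / 8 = -49.12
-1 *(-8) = 8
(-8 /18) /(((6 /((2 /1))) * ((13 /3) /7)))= -28 /117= -0.24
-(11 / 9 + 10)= -101 / 9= -11.22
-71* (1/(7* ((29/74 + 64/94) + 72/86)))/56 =-5309167/55985636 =-0.09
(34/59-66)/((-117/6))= 7720/2301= 3.36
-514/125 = -4.11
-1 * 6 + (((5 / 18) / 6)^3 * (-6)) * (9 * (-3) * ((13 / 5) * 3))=-15227 / 2592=-5.87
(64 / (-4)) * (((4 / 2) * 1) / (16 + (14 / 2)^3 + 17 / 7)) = -112 / 1265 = -0.09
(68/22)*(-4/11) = -1.12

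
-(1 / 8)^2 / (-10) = 1 / 640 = 0.00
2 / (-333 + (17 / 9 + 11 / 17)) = -306 / 50561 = -0.01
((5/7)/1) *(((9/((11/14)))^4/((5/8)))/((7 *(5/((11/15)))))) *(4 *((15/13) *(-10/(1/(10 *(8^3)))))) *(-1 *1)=1685528248320/17303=97412486.18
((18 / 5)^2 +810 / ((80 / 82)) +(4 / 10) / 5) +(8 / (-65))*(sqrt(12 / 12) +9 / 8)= 1095937 / 1300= 843.03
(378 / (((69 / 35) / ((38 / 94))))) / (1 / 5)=418950 / 1081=387.56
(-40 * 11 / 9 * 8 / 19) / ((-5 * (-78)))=-352 / 6669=-0.05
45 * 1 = 45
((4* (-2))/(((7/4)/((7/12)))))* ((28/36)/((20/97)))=-10.06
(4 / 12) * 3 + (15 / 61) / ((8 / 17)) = 743 / 488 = 1.52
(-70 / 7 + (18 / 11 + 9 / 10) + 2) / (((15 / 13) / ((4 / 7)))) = -15626 / 5775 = -2.71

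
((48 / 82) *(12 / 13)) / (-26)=-144 / 6929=-0.02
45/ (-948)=-15/ 316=-0.05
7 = 7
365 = 365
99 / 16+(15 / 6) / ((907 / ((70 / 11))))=990523 / 159632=6.21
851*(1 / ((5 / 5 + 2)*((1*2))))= 851 / 6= 141.83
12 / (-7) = -12 / 7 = -1.71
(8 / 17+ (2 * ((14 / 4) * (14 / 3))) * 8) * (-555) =-2470120 / 17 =-145301.18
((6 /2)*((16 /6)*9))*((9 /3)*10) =2160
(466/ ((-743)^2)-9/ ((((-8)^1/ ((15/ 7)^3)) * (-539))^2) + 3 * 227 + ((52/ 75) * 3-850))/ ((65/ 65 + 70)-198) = 5039293835837462236337/ 3834132362598134027200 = 1.31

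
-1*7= -7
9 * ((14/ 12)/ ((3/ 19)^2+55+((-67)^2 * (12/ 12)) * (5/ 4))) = 5054/ 2727367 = 0.00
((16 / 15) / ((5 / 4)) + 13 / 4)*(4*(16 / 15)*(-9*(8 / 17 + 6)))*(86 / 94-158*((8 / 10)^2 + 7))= 614129197792 / 499375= 1229795.64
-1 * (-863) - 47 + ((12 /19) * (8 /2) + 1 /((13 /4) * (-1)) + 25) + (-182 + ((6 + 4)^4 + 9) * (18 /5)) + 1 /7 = 317217568 /8645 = 36693.76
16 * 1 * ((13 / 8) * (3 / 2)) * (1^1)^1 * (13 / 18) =169 / 6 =28.17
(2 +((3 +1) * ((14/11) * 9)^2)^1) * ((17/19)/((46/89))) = 48223849/52877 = 912.00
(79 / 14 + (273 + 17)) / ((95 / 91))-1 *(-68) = 66727 / 190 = 351.19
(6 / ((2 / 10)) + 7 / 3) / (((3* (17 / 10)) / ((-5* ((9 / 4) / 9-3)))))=26675 / 306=87.17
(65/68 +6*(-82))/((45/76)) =-634429/765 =-829.32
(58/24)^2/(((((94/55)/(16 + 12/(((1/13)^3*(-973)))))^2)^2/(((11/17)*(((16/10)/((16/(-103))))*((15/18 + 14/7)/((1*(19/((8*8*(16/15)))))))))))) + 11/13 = -61592947671321097365610117391/87503367121321550828247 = -703892.32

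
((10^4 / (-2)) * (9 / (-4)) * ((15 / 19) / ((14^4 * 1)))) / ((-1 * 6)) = -28125 / 729904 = -0.04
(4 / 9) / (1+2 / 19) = 76 / 189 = 0.40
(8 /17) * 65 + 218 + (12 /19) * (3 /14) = 562364 /2261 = 248.72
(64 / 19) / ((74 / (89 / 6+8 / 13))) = 0.70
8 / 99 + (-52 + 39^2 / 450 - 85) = -661019 / 4950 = -133.54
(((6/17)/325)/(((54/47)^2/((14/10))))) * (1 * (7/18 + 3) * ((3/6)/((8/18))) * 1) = 943243/214812000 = 0.00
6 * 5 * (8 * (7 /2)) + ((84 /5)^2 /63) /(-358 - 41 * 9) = 15266888 /18175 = 839.99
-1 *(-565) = 565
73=73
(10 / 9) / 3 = 10 / 27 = 0.37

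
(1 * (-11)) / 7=-11 / 7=-1.57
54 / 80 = 27 / 40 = 0.68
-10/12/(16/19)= -0.99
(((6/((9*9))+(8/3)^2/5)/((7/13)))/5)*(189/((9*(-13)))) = -202/225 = -0.90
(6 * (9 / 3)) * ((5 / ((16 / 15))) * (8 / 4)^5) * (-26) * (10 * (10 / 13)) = -540000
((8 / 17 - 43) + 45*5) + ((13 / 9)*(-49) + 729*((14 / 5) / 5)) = 1988743 / 3825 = 519.93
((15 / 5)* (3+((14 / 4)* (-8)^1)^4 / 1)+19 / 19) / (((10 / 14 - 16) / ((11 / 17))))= -141986306 / 1819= -78057.34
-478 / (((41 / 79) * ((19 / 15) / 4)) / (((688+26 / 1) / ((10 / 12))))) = -1941268896 / 779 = -2492001.15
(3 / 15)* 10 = 2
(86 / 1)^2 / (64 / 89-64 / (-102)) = 8392611 / 1528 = 5492.55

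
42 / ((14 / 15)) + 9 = 54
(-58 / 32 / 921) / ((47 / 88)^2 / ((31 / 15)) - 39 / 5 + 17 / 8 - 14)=2175580 / 21598021941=0.00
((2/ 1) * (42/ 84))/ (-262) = -1/ 262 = -0.00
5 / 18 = 0.28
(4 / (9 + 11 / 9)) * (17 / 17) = 9 / 23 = 0.39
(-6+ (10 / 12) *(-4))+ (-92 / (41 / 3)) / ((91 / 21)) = -17408 / 1599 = -10.89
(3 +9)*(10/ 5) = 24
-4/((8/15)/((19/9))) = -15.83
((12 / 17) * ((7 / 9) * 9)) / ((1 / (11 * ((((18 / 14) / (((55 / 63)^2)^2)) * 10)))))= 3402639576 / 2828375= 1203.04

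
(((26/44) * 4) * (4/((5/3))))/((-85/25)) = -312/187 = -1.67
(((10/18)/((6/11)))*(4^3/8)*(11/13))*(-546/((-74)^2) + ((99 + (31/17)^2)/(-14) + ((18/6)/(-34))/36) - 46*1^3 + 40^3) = 197806235474045/448656894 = 440885.31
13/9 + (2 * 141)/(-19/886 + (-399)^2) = 1835925539/1269468603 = 1.45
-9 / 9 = -1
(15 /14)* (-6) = -45 /7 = -6.43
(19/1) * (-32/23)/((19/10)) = -13.91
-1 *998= -998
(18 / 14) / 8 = 9 / 56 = 0.16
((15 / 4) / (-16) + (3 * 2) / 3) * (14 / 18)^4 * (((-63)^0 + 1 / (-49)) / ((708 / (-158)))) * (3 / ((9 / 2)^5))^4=-57333907456 / 58101483228833062739979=-0.00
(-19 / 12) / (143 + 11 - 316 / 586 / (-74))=-205979 / 20035116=-0.01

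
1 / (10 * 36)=1 / 360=0.00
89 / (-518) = -0.17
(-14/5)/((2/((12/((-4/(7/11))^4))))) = -50421/4685120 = -0.01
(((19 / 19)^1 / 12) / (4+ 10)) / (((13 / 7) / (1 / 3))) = 1 / 936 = 0.00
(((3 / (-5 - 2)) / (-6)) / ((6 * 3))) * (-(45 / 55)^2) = -9 / 3388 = -0.00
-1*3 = -3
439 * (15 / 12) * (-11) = -24145 / 4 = -6036.25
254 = 254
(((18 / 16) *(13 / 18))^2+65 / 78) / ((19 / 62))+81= 626533 / 7296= 85.87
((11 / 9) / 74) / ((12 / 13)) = 0.02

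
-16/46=-0.35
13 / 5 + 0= 13 / 5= 2.60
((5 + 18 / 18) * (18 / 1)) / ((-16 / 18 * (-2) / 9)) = 2187 / 4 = 546.75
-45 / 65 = -9 / 13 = -0.69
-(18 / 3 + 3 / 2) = -15 / 2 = -7.50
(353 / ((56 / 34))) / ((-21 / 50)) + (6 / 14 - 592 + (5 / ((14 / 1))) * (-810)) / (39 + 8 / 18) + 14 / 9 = -531.07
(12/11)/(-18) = -2/33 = -0.06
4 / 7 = 0.57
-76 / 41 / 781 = -76 / 32021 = -0.00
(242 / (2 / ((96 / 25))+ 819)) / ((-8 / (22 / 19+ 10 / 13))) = -691152 / 9716239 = -0.07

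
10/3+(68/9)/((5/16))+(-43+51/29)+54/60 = -33487/2610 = -12.83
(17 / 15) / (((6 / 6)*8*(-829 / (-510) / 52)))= 4.53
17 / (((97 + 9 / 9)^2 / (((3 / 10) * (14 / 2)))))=51 / 13720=0.00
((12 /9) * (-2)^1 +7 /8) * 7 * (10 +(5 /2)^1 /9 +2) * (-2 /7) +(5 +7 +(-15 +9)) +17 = 14471 /216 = 67.00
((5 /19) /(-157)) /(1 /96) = -480 /2983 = -0.16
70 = 70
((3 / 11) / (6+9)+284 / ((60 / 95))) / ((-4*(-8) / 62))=1150069 / 1320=871.26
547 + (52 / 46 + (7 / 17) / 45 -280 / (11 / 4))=446.32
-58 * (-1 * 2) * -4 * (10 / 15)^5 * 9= -14848 / 27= -549.93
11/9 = 1.22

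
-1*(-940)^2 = -883600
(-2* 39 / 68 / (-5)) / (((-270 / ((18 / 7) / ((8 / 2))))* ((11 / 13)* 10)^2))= -2197 / 287980000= -0.00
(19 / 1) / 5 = 19 / 5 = 3.80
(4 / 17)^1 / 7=4 / 119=0.03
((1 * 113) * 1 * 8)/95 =904/95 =9.52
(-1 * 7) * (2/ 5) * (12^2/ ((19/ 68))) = -137088/ 95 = -1443.03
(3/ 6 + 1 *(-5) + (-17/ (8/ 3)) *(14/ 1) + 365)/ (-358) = -1085/ 1432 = -0.76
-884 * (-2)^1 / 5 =1768 / 5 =353.60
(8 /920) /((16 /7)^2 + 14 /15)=147 /104098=0.00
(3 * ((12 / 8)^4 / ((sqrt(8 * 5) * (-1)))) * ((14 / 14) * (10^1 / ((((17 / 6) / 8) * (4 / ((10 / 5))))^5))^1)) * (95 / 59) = -5744286720 * sqrt(10) / 83771563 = -216.84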